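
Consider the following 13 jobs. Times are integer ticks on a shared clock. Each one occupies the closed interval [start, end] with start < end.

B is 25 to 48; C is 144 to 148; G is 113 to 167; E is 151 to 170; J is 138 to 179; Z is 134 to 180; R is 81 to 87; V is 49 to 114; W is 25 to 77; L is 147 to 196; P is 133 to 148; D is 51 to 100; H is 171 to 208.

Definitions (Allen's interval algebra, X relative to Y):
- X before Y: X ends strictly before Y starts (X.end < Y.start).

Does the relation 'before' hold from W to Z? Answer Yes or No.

W = [25, 77], Z = [134, 180].
Actual relation of W to Z: before.
Asked whether 'before' holds → Yes.

Yes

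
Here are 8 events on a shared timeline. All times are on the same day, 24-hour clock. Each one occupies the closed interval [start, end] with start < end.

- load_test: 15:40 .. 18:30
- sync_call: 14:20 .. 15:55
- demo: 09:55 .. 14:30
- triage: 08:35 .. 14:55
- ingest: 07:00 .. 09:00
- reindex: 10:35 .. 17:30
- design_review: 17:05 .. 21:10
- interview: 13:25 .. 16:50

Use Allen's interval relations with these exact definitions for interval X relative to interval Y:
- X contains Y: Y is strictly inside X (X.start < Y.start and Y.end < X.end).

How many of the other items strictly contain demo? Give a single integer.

1

Target demo = [09:55, 14:30].
design_review [17:05, 21:10] → after → no.
ingest [07:00, 09:00] → before → no.
interview [13:25, 16:50] → overlapped-by → no.
load_test [15:40, 18:30] → after → no.
reindex [10:35, 17:30] → overlapped-by → no.
sync_call [14:20, 15:55] → overlapped-by → no.
triage [08:35, 14:55] → contains → counts.
Total: 1.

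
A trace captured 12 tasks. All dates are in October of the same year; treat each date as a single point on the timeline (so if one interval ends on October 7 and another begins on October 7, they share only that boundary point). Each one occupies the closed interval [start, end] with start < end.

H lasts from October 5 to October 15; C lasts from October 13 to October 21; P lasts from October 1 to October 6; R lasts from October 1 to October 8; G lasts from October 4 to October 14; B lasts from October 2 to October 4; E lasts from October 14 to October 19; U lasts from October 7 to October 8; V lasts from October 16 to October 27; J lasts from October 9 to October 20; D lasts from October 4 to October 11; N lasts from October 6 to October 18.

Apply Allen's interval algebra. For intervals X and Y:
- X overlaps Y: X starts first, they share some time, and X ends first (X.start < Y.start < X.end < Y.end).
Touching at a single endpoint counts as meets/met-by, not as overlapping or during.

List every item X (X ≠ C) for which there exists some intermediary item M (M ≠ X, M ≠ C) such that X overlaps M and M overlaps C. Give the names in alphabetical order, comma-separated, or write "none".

Target C = [October 13, October 21].
Intermediaries M with M overlaps C: G, H, J, N.
Via G — items with X overlaps G: P, R.
Via H — items with X overlaps H: D, G, P, R.
Via J — items with X overlaps J: D, G, H, N.
Via N — items with X overlaps N: D, G, H, R.
Union: D, G, H, N, P, R.

D, G, H, N, P, R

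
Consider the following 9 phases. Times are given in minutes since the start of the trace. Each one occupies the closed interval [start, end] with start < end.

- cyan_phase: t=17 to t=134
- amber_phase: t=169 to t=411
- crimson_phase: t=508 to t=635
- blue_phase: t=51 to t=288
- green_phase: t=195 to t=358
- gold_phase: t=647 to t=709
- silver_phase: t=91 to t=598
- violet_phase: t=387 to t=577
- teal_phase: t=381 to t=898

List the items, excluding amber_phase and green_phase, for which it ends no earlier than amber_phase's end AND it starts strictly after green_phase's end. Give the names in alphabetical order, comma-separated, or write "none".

crimson_phase, gold_phase, teal_phase, violet_phase

Conditions: its end is no earlier than amber_phase's end (X.end >= t=411) AND its start is strictly after green_phase's end (X.start > t=358).
blue_phase: end t=288 >= t=411? ✗; start t=51 > t=358? ✗ → no.
crimson_phase: end t=635 >= t=411? ✓; start t=508 > t=358? ✓ → yes.
cyan_phase: end t=134 >= t=411? ✗; start t=17 > t=358? ✗ → no.
gold_phase: end t=709 >= t=411? ✓; start t=647 > t=358? ✓ → yes.
silver_phase: end t=598 >= t=411? ✓; start t=91 > t=358? ✗ → no.
teal_phase: end t=898 >= t=411? ✓; start t=381 > t=358? ✓ → yes.
violet_phase: end t=577 >= t=411? ✓; start t=387 > t=358? ✓ → yes.
Result: crimson_phase, gold_phase, teal_phase, violet_phase.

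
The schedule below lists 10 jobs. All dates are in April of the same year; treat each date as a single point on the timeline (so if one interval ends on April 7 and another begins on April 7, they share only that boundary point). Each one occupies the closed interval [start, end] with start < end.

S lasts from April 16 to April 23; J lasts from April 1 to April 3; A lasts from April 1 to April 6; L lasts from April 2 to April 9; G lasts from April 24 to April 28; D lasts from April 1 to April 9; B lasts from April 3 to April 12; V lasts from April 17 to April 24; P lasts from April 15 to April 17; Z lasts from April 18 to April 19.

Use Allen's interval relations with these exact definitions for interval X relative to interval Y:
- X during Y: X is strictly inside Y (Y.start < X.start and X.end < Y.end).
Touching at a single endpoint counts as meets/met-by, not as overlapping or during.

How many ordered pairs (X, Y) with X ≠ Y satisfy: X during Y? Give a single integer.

2

Checking all 90 ordered pairs for relation 'during'; matching pairs in alphabetical order:
(Z, S): Z during S ✓
(Z, V): Z during V ✓
Count: 2.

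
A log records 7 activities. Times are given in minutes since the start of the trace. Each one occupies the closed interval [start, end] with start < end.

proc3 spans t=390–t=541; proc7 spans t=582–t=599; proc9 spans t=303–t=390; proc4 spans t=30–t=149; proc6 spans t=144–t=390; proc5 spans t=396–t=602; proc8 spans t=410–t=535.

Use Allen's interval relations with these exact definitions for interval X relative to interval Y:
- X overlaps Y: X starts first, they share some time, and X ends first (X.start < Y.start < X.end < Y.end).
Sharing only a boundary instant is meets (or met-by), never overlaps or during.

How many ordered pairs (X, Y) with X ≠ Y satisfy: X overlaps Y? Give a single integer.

Checking all 42 ordered pairs for relation 'overlaps'; matching pairs in alphabetical order:
(proc3, proc5): proc3 overlaps proc5 ✓
(proc4, proc6): proc4 overlaps proc6 ✓
Count: 2.

2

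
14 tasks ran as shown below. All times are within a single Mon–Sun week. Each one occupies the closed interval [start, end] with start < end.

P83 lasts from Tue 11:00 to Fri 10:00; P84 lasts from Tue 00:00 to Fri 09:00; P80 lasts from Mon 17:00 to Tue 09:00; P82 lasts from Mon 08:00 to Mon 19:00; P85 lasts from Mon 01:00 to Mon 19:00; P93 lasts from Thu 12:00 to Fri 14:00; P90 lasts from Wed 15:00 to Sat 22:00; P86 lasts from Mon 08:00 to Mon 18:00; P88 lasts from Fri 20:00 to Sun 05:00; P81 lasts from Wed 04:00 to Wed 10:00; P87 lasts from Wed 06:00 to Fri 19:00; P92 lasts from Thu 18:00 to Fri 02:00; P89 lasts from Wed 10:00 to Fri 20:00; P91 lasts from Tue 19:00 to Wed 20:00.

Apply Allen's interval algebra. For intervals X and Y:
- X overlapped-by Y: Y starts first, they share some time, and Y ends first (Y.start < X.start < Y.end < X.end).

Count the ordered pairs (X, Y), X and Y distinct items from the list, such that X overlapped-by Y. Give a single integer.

Checking all 182 ordered pairs for relation 'overlapped-by'; matching pairs in alphabetical order:
(P80, P82): P80 overlapped-by P82 ✓
(P80, P85): P80 overlapped-by P85 ✓
(P80, P86): P80 overlapped-by P86 ✓
(P83, P84): P83 overlapped-by P84 ✓
(P84, P80): P84 overlapped-by P80 ✓
(P87, P81): P87 overlapped-by P81 ✓
(P87, P83): P87 overlapped-by P83 ✓
(P87, P84): P87 overlapped-by P84 ✓
(P87, P91): P87 overlapped-by P91 ✓
(P88, P90): P88 overlapped-by P90 ✓
(P89, P83): P89 overlapped-by P83 ✓
(P89, P84): P89 overlapped-by P84 ✓
(P89, P87): P89 overlapped-by P87 ✓
(P89, P91): P89 overlapped-by P91 ✓
(P90, P83): P90 overlapped-by P83 ✓
(P90, P84): P90 overlapped-by P84 ✓
(P90, P87): P90 overlapped-by P87 ✓
(P90, P89): P90 overlapped-by P89 ✓
(P90, P91): P90 overlapped-by P91 ✓
(P93, P83): P93 overlapped-by P83 ✓
(P93, P84): P93 overlapped-by P84 ✓
Count: 21.

21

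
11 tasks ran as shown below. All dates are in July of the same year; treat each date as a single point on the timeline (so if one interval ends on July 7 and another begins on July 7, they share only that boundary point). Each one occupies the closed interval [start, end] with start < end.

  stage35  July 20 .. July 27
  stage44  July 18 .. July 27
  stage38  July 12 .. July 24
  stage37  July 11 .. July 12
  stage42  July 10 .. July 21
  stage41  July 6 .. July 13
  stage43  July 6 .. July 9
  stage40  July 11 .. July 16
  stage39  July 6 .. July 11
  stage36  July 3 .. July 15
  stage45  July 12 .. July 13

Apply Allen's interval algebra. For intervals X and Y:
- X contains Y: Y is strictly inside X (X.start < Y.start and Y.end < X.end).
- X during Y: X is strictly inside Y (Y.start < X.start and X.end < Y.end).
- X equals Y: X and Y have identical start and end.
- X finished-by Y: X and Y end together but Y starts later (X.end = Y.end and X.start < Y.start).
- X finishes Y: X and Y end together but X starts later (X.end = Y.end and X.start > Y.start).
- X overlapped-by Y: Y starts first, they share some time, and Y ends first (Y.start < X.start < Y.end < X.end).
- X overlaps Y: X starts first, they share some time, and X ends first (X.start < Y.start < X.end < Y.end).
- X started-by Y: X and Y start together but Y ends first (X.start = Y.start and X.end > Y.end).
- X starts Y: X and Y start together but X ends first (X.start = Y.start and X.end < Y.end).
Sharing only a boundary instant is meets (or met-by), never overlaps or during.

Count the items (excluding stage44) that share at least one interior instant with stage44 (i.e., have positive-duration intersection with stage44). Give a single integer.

Target stage44 = [July 18, July 27].
stage35 [July 20, July 27] → finishes → counts.
stage36 [July 3, July 15] → before → no.
stage37 [July 11, July 12] → before → no.
stage38 [July 12, July 24] → overlaps → counts.
stage39 [July 6, July 11] → before → no.
stage40 [July 11, July 16] → before → no.
stage41 [July 6, July 13] → before → no.
stage42 [July 10, July 21] → overlaps → counts.
stage43 [July 6, July 9] → before → no.
stage45 [July 12, July 13] → before → no.
Total: 3.

3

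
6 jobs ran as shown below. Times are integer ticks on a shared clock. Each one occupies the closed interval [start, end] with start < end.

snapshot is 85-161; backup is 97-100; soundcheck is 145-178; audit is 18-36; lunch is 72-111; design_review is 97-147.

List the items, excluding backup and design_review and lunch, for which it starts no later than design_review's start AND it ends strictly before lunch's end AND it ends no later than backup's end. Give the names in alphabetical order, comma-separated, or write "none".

audit

Conditions: its start is no later than design_review's start (X.start <= 97) AND its end is strictly before lunch's end (X.end < 111) AND its end is no later than backup's end (X.end <= 100).
audit: start 18 <= 97? ✓; end 36 < 111? ✓; end 36 <= 100? ✓ → yes.
snapshot: start 85 <= 97? ✓; end 161 < 111? ✗; end 161 <= 100? ✗ → no.
soundcheck: start 145 <= 97? ✗; end 178 < 111? ✗; end 178 <= 100? ✗ → no.
Result: audit.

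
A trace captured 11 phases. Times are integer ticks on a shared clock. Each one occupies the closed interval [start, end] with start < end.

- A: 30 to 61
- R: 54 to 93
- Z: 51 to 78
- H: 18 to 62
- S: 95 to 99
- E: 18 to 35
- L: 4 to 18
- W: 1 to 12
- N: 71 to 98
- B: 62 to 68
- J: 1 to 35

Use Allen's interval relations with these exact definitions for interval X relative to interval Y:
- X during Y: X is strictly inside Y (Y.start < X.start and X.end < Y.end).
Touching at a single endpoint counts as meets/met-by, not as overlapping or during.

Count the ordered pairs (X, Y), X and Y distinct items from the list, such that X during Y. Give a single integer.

4

Checking all 110 ordered pairs for relation 'during'; matching pairs in alphabetical order:
(A, H): A during H ✓
(B, R): B during R ✓
(B, Z): B during Z ✓
(L, J): L during J ✓
Count: 4.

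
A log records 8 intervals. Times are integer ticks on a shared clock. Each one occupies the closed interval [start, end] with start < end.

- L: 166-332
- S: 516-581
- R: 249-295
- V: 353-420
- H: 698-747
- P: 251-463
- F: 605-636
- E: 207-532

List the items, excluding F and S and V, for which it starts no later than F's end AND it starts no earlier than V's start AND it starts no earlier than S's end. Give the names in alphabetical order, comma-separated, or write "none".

Conditions: its start is no later than F's end (X.start <= 636) AND its start is no earlier than V's start (X.start >= 353) AND its start is no earlier than S's end (X.start >= 581).
E: start 207 <= 636? ✓; start 207 >= 353? ✗; start 207 >= 581? ✗ → no.
H: start 698 <= 636? ✗; start 698 >= 353? ✓; start 698 >= 581? ✓ → no.
L: start 166 <= 636? ✓; start 166 >= 353? ✗; start 166 >= 581? ✗ → no.
P: start 251 <= 636? ✓; start 251 >= 353? ✗; start 251 >= 581? ✗ → no.
R: start 249 <= 636? ✓; start 249 >= 353? ✗; start 249 >= 581? ✗ → no.
Result: none.

none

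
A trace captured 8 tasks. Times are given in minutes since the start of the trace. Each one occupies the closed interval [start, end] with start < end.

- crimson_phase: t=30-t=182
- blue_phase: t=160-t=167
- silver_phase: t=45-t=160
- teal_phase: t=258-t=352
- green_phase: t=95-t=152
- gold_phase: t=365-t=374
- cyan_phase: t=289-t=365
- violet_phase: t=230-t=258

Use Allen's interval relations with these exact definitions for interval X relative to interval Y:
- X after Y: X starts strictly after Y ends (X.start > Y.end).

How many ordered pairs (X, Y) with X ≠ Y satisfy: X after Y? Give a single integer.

Checking all 56 ordered pairs for relation 'after'; matching pairs in alphabetical order:
(blue_phase, green_phase): blue_phase after green_phase ✓
(cyan_phase, blue_phase): cyan_phase after blue_phase ✓
(cyan_phase, crimson_phase): cyan_phase after crimson_phase ✓
(cyan_phase, green_phase): cyan_phase after green_phase ✓
(cyan_phase, silver_phase): cyan_phase after silver_phase ✓
(cyan_phase, violet_phase): cyan_phase after violet_phase ✓
(gold_phase, blue_phase): gold_phase after blue_phase ✓
(gold_phase, crimson_phase): gold_phase after crimson_phase ✓
(gold_phase, green_phase): gold_phase after green_phase ✓
(gold_phase, silver_phase): gold_phase after silver_phase ✓
(gold_phase, teal_phase): gold_phase after teal_phase ✓
(gold_phase, violet_phase): gold_phase after violet_phase ✓
(teal_phase, blue_phase): teal_phase after blue_phase ✓
(teal_phase, crimson_phase): teal_phase after crimson_phase ✓
(teal_phase, green_phase): teal_phase after green_phase ✓
(teal_phase, silver_phase): teal_phase after silver_phase ✓
(violet_phase, blue_phase): violet_phase after blue_phase ✓
(violet_phase, crimson_phase): violet_phase after crimson_phase ✓
(violet_phase, green_phase): violet_phase after green_phase ✓
(violet_phase, silver_phase): violet_phase after silver_phase ✓
Count: 20.

20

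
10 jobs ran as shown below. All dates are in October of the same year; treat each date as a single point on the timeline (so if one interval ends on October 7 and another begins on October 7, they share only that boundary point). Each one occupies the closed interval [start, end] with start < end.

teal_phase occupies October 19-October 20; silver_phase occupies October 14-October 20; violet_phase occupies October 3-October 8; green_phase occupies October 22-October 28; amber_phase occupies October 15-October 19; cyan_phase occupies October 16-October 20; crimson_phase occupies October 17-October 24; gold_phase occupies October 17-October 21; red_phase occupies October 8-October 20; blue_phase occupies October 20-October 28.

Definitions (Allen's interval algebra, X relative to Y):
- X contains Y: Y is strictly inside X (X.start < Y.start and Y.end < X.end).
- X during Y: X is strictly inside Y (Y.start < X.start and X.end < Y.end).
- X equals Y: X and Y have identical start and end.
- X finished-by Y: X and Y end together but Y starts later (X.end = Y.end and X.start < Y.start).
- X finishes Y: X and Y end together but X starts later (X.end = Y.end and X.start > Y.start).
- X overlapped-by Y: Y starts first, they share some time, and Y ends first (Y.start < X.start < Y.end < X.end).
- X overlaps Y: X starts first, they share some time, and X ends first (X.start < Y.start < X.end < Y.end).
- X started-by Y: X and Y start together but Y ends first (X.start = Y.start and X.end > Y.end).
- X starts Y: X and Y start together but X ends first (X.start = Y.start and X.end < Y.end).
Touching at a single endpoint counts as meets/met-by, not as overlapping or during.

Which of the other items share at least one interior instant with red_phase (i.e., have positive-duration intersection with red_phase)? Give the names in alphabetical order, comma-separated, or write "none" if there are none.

amber_phase, crimson_phase, cyan_phase, gold_phase, silver_phase, teal_phase

Target red_phase = [October 8, October 20].
amber_phase [October 15, October 19] → during → yes.
blue_phase [October 20, October 28] → met-by → no.
crimson_phase [October 17, October 24] → overlapped-by → yes.
cyan_phase [October 16, October 20] → finishes → yes.
gold_phase [October 17, October 21] → overlapped-by → yes.
green_phase [October 22, October 28] → after → no.
silver_phase [October 14, October 20] → finishes → yes.
teal_phase [October 19, October 20] → finishes → yes.
violet_phase [October 3, October 8] → meets → no.
Result: amber_phase, crimson_phase, cyan_phase, gold_phase, silver_phase, teal_phase.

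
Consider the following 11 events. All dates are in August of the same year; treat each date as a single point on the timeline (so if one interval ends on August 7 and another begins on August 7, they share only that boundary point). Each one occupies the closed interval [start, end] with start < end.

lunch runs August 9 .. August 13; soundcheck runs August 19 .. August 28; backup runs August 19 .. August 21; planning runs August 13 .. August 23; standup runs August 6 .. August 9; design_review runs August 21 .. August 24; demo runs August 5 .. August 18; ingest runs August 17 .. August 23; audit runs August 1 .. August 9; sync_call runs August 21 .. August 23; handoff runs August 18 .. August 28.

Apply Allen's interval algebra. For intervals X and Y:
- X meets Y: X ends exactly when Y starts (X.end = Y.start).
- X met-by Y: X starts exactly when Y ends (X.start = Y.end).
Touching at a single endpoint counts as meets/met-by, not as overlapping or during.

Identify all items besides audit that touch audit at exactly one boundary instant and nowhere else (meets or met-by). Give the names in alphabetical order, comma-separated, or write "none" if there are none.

lunch

Target audit = [August 1, August 9].
backup [August 19, August 21] → after → no.
demo [August 5, August 18] → overlapped-by → no.
design_review [August 21, August 24] → after → no.
handoff [August 18, August 28] → after → no.
ingest [August 17, August 23] → after → no.
lunch [August 9, August 13] → met-by → yes.
planning [August 13, August 23] → after → no.
soundcheck [August 19, August 28] → after → no.
standup [August 6, August 9] → finishes → no.
sync_call [August 21, August 23] → after → no.
Result: lunch.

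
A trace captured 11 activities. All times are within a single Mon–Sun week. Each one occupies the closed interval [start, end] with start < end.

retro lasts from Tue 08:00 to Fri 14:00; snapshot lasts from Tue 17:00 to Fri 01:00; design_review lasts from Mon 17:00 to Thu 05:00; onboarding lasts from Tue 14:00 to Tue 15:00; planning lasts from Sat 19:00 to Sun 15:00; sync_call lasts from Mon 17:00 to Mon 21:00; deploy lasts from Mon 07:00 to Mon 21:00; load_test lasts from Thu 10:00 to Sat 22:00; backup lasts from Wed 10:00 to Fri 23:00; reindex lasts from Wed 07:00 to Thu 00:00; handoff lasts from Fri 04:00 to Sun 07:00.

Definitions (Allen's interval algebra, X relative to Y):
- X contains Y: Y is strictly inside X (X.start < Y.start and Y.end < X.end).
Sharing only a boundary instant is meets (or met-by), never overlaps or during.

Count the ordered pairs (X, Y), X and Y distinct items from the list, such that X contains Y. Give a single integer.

6

Checking all 110 ordered pairs for relation 'contains'; matching pairs in alphabetical order:
(design_review, onboarding): design_review contains onboarding ✓
(design_review, reindex): design_review contains reindex ✓
(retro, onboarding): retro contains onboarding ✓
(retro, reindex): retro contains reindex ✓
(retro, snapshot): retro contains snapshot ✓
(snapshot, reindex): snapshot contains reindex ✓
Count: 6.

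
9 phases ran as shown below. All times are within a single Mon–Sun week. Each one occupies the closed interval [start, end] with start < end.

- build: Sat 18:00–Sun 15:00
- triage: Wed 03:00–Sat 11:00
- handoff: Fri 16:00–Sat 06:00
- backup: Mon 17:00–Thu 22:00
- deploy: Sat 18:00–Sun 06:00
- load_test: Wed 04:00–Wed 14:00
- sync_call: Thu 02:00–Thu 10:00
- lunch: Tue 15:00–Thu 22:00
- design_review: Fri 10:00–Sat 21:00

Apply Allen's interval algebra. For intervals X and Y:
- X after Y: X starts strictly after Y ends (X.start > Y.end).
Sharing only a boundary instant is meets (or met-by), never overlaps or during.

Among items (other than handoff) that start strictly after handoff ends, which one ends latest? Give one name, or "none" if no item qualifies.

Target handoff = [Fri 16:00, Sat 06:00].
backup [Mon 17:00, Thu 22:00] → before → excluded.
build [Sat 18:00, Sun 15:00] → after → candidate.
deploy [Sat 18:00, Sun 06:00] → after → candidate.
design_review [Fri 10:00, Sat 21:00] → contains → excluded.
load_test [Wed 04:00, Wed 14:00] → before → excluded.
lunch [Tue 15:00, Thu 22:00] → before → excluded.
sync_call [Thu 02:00, Thu 10:00] → before → excluded.
triage [Wed 03:00, Sat 11:00] → contains → excluded.
Among candidates, latest end is Sun 15:00 → build.

build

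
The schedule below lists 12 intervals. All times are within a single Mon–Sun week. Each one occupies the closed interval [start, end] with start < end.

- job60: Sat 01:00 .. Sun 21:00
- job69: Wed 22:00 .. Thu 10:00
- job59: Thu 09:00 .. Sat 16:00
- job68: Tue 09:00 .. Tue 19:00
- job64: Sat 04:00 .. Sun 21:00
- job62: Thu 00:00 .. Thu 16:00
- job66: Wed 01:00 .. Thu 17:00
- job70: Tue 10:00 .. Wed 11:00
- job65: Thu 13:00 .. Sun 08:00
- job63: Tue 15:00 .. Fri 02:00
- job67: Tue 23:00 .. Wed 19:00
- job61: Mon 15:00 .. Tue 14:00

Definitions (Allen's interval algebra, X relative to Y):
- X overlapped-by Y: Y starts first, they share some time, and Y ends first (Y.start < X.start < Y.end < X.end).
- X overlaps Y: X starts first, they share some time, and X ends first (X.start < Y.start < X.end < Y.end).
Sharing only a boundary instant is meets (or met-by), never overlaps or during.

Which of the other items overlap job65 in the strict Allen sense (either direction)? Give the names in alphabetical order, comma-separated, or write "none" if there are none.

Target job65 = [Thu 13:00, Sun 08:00].
job59 [Thu 09:00, Sat 16:00] → overlaps → yes.
job60 [Sat 01:00, Sun 21:00] → overlapped-by → yes.
job61 [Mon 15:00, Tue 14:00] → before → no.
job62 [Thu 00:00, Thu 16:00] → overlaps → yes.
job63 [Tue 15:00, Fri 02:00] → overlaps → yes.
job64 [Sat 04:00, Sun 21:00] → overlapped-by → yes.
job66 [Wed 01:00, Thu 17:00] → overlaps → yes.
job67 [Tue 23:00, Wed 19:00] → before → no.
job68 [Tue 09:00, Tue 19:00] → before → no.
job69 [Wed 22:00, Thu 10:00] → before → no.
job70 [Tue 10:00, Wed 11:00] → before → no.
Result: job59, job60, job62, job63, job64, job66.

job59, job60, job62, job63, job64, job66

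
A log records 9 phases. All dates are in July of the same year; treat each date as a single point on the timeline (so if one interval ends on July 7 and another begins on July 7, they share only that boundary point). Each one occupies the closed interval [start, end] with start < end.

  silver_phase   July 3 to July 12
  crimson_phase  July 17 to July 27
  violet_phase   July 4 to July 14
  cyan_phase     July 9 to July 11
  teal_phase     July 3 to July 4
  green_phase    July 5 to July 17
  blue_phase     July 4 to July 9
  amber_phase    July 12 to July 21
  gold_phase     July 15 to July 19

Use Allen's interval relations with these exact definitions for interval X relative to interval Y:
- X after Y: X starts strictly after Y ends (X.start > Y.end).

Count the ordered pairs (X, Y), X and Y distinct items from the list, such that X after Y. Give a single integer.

15

Checking all 72 ordered pairs for relation 'after'; matching pairs in alphabetical order:
(amber_phase, blue_phase): amber_phase after blue_phase ✓
(amber_phase, cyan_phase): amber_phase after cyan_phase ✓
(amber_phase, teal_phase): amber_phase after teal_phase ✓
(crimson_phase, blue_phase): crimson_phase after blue_phase ✓
(crimson_phase, cyan_phase): crimson_phase after cyan_phase ✓
(crimson_phase, silver_phase): crimson_phase after silver_phase ✓
(crimson_phase, teal_phase): crimson_phase after teal_phase ✓
(crimson_phase, violet_phase): crimson_phase after violet_phase ✓
(cyan_phase, teal_phase): cyan_phase after teal_phase ✓
(gold_phase, blue_phase): gold_phase after blue_phase ✓
(gold_phase, cyan_phase): gold_phase after cyan_phase ✓
(gold_phase, silver_phase): gold_phase after silver_phase ✓
(gold_phase, teal_phase): gold_phase after teal_phase ✓
(gold_phase, violet_phase): gold_phase after violet_phase ✓
(green_phase, teal_phase): green_phase after teal_phase ✓
Count: 15.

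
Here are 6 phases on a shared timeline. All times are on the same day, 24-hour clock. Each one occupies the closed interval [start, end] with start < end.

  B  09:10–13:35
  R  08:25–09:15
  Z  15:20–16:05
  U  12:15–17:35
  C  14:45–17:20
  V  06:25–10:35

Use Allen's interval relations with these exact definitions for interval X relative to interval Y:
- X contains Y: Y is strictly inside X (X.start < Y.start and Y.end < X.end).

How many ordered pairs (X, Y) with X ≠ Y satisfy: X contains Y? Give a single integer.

Checking all 30 ordered pairs for relation 'contains'; matching pairs in alphabetical order:
(C, Z): C contains Z ✓
(U, C): U contains C ✓
(U, Z): U contains Z ✓
(V, R): V contains R ✓
Count: 4.

4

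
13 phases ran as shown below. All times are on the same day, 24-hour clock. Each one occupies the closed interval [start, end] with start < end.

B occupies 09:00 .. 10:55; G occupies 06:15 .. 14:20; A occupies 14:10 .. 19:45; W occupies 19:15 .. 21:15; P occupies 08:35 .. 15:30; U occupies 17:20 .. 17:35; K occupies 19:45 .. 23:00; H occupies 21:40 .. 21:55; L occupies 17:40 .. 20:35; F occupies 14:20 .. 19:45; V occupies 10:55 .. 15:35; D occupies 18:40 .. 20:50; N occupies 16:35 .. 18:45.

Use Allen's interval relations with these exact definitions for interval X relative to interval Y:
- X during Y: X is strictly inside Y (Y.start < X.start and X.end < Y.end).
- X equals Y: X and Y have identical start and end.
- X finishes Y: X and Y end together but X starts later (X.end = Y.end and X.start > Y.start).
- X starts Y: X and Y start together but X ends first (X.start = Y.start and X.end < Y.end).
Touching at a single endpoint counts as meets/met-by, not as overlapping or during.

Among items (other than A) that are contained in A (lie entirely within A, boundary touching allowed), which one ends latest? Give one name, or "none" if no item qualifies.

Target A = [14:10, 19:45].
B [09:00, 10:55] → before → excluded.
D [18:40, 20:50] → overlapped-by → excluded.
F [14:20, 19:45] → finishes → candidate.
G [06:15, 14:20] → overlaps → excluded.
H [21:40, 21:55] → after → excluded.
K [19:45, 23:00] → met-by → excluded.
L [17:40, 20:35] → overlapped-by → excluded.
N [16:35, 18:45] → during → candidate.
P [08:35, 15:30] → overlaps → excluded.
U [17:20, 17:35] → during → candidate.
V [10:55, 15:35] → overlaps → excluded.
W [19:15, 21:15] → overlapped-by → excluded.
Among candidates, latest end is 19:45 → F.

F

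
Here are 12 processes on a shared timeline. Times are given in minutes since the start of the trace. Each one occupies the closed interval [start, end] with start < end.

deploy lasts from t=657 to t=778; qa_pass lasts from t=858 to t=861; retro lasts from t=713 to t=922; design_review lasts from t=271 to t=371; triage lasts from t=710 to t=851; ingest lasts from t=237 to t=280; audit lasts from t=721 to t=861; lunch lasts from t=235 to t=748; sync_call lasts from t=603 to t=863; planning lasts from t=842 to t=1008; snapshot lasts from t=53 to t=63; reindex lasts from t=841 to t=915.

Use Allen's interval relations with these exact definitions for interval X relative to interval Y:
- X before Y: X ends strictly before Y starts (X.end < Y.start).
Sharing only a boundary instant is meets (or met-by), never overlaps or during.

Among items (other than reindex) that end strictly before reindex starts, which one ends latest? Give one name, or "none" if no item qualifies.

Target reindex = [t=841, t=915].
audit [t=721, t=861] → overlaps → excluded.
deploy [t=657, t=778] → before → candidate.
design_review [t=271, t=371] → before → candidate.
ingest [t=237, t=280] → before → candidate.
lunch [t=235, t=748] → before → candidate.
planning [t=842, t=1008] → overlapped-by → excluded.
qa_pass [t=858, t=861] → during → excluded.
retro [t=713, t=922] → contains → excluded.
snapshot [t=53, t=63] → before → candidate.
sync_call [t=603, t=863] → overlaps → excluded.
triage [t=710, t=851] → overlaps → excluded.
Among candidates, latest end is t=778 → deploy.

deploy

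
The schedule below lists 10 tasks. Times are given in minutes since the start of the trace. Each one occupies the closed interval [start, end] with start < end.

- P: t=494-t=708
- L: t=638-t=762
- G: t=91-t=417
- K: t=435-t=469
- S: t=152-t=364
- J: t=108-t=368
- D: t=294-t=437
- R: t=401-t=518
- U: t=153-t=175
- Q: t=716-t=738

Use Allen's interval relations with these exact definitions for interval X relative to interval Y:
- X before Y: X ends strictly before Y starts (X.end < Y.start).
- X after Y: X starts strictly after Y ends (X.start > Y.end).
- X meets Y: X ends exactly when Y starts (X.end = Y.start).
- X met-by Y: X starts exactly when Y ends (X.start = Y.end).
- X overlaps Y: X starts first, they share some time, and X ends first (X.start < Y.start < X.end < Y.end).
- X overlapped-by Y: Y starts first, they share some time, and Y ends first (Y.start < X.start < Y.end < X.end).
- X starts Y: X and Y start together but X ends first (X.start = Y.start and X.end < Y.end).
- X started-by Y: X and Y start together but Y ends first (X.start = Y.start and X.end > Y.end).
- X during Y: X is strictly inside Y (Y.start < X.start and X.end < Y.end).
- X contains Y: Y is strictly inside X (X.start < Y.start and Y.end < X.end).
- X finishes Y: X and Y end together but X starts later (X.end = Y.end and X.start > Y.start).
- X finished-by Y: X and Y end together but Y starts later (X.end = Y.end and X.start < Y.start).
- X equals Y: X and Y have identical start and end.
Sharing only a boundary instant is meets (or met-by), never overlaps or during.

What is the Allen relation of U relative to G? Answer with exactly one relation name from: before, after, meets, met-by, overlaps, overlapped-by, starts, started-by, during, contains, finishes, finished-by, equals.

U = [t=153, t=175]; G = [t=91, t=417].
Compare endpoints: U.start > G.start, U.start < G.end, U.end > G.start, U.end < G.end.
That pattern is 'during'.

during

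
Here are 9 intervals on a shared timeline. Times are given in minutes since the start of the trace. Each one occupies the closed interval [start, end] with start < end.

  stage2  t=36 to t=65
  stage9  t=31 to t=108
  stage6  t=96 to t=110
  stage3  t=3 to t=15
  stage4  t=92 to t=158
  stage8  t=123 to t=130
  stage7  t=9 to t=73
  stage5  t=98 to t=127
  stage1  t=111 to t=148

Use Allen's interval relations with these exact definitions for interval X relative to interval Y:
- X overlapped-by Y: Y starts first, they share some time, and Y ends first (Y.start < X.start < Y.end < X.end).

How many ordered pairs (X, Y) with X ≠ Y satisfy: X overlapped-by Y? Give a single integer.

Checking all 72 ordered pairs for relation 'overlapped-by'; matching pairs in alphabetical order:
(stage1, stage5): stage1 overlapped-by stage5 ✓
(stage4, stage9): stage4 overlapped-by stage9 ✓
(stage5, stage6): stage5 overlapped-by stage6 ✓
(stage5, stage9): stage5 overlapped-by stage9 ✓
(stage6, stage9): stage6 overlapped-by stage9 ✓
(stage7, stage3): stage7 overlapped-by stage3 ✓
(stage8, stage5): stage8 overlapped-by stage5 ✓
(stage9, stage7): stage9 overlapped-by stage7 ✓
Count: 8.

8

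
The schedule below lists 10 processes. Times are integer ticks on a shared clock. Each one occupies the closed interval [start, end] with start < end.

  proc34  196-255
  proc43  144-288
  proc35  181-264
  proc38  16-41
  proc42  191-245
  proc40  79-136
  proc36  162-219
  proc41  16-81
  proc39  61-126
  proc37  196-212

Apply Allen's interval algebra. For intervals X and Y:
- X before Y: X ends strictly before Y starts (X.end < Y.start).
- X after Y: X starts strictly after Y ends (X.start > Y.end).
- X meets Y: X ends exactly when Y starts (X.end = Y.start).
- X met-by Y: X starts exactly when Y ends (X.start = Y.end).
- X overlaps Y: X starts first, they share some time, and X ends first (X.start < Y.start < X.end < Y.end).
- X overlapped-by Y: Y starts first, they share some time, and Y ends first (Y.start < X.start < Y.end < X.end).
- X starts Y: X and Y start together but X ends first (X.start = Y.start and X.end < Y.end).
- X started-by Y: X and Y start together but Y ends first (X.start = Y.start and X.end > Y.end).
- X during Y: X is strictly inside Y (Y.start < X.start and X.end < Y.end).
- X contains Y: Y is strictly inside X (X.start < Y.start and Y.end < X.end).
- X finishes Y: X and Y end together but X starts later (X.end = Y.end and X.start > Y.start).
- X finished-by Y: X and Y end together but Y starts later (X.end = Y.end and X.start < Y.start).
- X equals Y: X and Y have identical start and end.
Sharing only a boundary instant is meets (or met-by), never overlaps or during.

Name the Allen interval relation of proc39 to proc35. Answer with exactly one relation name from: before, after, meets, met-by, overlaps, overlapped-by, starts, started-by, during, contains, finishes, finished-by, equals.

proc39 = [61, 126]; proc35 = [181, 264].
Compare endpoints: proc39.start < proc35.start, proc39.start < proc35.end, proc39.end < proc35.start, proc39.end < proc35.end.
That pattern is 'before'.

before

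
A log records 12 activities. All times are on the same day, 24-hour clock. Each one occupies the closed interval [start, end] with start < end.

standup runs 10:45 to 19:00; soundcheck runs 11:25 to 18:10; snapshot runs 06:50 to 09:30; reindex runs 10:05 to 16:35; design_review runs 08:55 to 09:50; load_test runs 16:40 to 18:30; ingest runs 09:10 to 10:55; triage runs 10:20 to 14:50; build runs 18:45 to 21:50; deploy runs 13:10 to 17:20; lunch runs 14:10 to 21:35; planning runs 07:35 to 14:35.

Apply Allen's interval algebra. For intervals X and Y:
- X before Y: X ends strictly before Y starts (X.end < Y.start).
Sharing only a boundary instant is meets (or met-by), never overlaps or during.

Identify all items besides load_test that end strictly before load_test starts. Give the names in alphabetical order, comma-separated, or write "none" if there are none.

design_review, ingest, planning, reindex, snapshot, triage

Target load_test = [16:40, 18:30].
build [18:45, 21:50] → after → no.
deploy [13:10, 17:20] → overlaps → no.
design_review [08:55, 09:50] → before → yes.
ingest [09:10, 10:55] → before → yes.
lunch [14:10, 21:35] → contains → no.
planning [07:35, 14:35] → before → yes.
reindex [10:05, 16:35] → before → yes.
snapshot [06:50, 09:30] → before → yes.
soundcheck [11:25, 18:10] → overlaps → no.
standup [10:45, 19:00] → contains → no.
triage [10:20, 14:50] → before → yes.
Result: design_review, ingest, planning, reindex, snapshot, triage.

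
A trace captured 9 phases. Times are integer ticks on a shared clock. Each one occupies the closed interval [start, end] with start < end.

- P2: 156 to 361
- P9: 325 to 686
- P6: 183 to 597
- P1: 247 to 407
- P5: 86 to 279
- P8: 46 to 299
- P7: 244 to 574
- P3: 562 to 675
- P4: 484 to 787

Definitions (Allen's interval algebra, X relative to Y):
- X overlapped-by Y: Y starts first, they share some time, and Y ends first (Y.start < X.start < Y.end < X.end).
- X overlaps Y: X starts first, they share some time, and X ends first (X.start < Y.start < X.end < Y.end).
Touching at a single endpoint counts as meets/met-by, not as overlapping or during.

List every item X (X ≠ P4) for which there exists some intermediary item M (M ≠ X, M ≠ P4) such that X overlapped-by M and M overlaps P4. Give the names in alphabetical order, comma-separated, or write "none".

Target P4 = [484, 787].
Intermediaries M with M overlaps P4: P6, P7, P9.
Via P6 — items with X overlapped-by P6: P3, P9.
Via P7 — items with X overlapped-by P7: P3, P9.
Via P9 — items with X overlapped-by P9: none.
Union: P3, P9.

P3, P9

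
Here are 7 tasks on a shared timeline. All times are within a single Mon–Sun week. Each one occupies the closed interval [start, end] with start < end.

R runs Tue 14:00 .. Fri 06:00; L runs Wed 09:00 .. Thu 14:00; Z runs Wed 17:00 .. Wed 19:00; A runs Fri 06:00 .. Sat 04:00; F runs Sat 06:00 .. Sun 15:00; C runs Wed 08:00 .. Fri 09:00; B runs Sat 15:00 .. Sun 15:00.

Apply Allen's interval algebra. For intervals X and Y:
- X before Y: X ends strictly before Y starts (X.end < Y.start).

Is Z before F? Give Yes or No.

Z = [Wed 17:00, Wed 19:00], F = [Sat 06:00, Sun 15:00].
Actual relation of Z to F: before.
Asked whether 'before' holds → Yes.

Yes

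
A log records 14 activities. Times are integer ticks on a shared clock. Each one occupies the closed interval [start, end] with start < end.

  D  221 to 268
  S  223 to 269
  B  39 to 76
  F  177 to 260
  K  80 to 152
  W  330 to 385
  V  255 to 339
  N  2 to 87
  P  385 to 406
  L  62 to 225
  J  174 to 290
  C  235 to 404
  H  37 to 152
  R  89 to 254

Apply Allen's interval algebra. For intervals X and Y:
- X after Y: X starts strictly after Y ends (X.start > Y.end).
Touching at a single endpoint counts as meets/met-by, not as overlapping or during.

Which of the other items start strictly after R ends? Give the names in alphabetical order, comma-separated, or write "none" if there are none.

Target R = [89, 254].
B [39, 76] → before → no.
C [235, 404] → overlapped-by → no.
D [221, 268] → overlapped-by → no.
F [177, 260] → overlapped-by → no.
H [37, 152] → overlaps → no.
J [174, 290] → overlapped-by → no.
K [80, 152] → overlaps → no.
L [62, 225] → overlaps → no.
N [2, 87] → before → no.
P [385, 406] → after → yes.
S [223, 269] → overlapped-by → no.
V [255, 339] → after → yes.
W [330, 385] → after → yes.
Result: P, V, W.

P, V, W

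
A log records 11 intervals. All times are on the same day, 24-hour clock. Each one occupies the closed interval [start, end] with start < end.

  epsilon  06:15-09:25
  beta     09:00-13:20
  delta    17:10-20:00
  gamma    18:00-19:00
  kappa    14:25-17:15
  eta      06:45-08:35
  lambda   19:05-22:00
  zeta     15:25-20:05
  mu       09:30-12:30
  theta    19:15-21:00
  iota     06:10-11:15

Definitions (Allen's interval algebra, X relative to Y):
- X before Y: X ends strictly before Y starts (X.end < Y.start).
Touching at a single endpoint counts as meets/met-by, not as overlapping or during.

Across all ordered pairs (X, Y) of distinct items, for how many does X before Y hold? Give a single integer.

38

Checking all 110 ordered pairs for relation 'before'; matching pairs in alphabetical order:
(beta, delta): beta before delta ✓
(beta, gamma): beta before gamma ✓
(beta, kappa): beta before kappa ✓
(beta, lambda): beta before lambda ✓
(beta, theta): beta before theta ✓
(beta, zeta): beta before zeta ✓
(epsilon, delta): epsilon before delta ✓
(epsilon, gamma): epsilon before gamma ✓
(epsilon, kappa): epsilon before kappa ✓
(epsilon, lambda): epsilon before lambda ✓
(epsilon, mu): epsilon before mu ✓
(epsilon, theta): epsilon before theta ✓
(epsilon, zeta): epsilon before zeta ✓
(eta, beta): eta before beta ✓
(eta, delta): eta before delta ✓
(eta, gamma): eta before gamma ✓
(eta, kappa): eta before kappa ✓
(eta, lambda): eta before lambda ✓
(eta, mu): eta before mu ✓
(eta, theta): eta before theta ✓
(eta, zeta): eta before zeta ✓
(gamma, lambda): gamma before lambda ✓
(gamma, theta): gamma before theta ✓
(iota, delta): iota before delta ✓
... plus 14 further pairs not listed.
Count: 38.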